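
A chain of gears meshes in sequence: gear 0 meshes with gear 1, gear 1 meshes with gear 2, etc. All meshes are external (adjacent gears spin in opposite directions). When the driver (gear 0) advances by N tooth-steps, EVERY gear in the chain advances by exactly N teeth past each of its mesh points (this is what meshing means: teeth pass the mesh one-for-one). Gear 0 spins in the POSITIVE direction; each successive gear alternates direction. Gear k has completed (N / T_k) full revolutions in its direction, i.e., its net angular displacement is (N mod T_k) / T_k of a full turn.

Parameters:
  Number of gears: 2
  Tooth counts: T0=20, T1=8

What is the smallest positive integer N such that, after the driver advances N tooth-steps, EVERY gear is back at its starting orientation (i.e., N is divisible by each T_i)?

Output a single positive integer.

Gear k returns to start when N is a multiple of T_k.
All gears at start simultaneously when N is a common multiple of [20, 8]; the smallest such N is lcm(20, 8).
Start: lcm = T0 = 20
Fold in T1=8: gcd(20, 8) = 4; lcm(20, 8) = 20 * 8 / 4 = 160 / 4 = 40
Full cycle length = 40

Answer: 40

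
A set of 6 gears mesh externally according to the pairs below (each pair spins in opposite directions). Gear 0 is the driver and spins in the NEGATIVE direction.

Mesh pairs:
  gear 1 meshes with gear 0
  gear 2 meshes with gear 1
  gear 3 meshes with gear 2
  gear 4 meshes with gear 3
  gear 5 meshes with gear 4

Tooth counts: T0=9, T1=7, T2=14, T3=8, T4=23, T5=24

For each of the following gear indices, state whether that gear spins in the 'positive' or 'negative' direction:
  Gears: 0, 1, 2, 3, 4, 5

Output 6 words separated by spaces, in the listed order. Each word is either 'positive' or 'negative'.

Gear 0 (driver): negative (depth 0)
  gear 1: meshes with gear 0 -> depth 1 -> positive (opposite of gear 0)
  gear 2: meshes with gear 1 -> depth 2 -> negative (opposite of gear 1)
  gear 3: meshes with gear 2 -> depth 3 -> positive (opposite of gear 2)
  gear 4: meshes with gear 3 -> depth 4 -> negative (opposite of gear 3)
  gear 5: meshes with gear 4 -> depth 5 -> positive (opposite of gear 4)
Queried indices 0, 1, 2, 3, 4, 5 -> negative, positive, negative, positive, negative, positive

Answer: negative positive negative positive negative positive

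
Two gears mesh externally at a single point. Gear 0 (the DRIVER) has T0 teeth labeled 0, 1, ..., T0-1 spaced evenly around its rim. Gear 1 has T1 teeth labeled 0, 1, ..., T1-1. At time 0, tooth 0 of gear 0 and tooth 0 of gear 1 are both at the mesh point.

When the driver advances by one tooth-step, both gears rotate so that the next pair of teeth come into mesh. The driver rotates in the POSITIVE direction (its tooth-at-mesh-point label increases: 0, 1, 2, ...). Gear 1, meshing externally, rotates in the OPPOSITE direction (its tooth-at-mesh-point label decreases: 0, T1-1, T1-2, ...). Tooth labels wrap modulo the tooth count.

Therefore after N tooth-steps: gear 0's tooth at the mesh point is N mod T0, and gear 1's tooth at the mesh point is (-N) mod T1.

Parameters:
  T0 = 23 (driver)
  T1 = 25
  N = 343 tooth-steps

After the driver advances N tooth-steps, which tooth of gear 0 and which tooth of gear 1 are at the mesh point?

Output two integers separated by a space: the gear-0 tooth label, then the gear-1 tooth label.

Gear 0 (driver, T0=23): tooth at mesh = N mod T0
  343 = 14 * 23 + 21, so 343 mod 23 = 21
  gear 0 tooth = 21
Gear 1 (driven, T1=25): tooth at mesh = (-N) mod T1
  343 = 13 * 25 + 18, so 343 mod 25 = 18
  (-343) mod 25 = (-18) mod 25 = 25 - 18 = 7
Mesh after 343 steps: gear-0 tooth 21 meets gear-1 tooth 7

Answer: 21 7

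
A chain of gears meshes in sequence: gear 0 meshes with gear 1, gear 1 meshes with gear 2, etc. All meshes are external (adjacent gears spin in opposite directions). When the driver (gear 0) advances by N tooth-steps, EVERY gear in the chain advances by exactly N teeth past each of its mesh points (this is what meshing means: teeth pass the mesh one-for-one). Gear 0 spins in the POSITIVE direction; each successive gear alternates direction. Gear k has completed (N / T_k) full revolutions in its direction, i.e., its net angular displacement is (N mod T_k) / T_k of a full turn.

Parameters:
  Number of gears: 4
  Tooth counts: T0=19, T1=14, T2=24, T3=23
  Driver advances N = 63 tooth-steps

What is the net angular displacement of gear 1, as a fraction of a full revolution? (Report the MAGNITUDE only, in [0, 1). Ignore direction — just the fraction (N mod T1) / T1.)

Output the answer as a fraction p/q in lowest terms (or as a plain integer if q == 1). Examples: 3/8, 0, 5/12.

Chain of 4 gears, tooth counts: [19, 14, 24, 23]
  gear 0: T0=19, direction=positive, advance = 63 mod 19 = 6 teeth = 6/19 turn
  gear 1: T1=14, direction=negative, advance = 63 mod 14 = 7 teeth = 7/14 turn
  gear 2: T2=24, direction=positive, advance = 63 mod 24 = 15 teeth = 15/24 turn
  gear 3: T3=23, direction=negative, advance = 63 mod 23 = 17 teeth = 17/23 turn
Gear 1: 63 mod 14 = 7
Fraction = 7 / 14 = 1/2 (gcd(7,14)=7) = 1/2

Answer: 1/2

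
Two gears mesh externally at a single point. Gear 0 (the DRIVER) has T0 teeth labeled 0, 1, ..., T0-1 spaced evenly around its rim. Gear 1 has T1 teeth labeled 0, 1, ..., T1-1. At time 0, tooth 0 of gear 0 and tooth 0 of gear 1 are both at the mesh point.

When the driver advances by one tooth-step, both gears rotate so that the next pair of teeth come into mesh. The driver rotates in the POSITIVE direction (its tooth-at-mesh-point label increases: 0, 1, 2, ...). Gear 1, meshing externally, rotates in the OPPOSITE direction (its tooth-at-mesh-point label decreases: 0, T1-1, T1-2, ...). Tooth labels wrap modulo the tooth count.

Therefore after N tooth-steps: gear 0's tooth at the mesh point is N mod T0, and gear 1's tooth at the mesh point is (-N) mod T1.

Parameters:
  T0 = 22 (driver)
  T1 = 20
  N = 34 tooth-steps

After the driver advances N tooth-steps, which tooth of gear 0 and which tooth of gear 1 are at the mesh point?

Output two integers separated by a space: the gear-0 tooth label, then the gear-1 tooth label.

Answer: 12 6

Derivation:
Gear 0 (driver, T0=22): tooth at mesh = N mod T0
  34 = 1 * 22 + 12, so 34 mod 22 = 12
  gear 0 tooth = 12
Gear 1 (driven, T1=20): tooth at mesh = (-N) mod T1
  34 = 1 * 20 + 14, so 34 mod 20 = 14
  (-34) mod 20 = (-14) mod 20 = 20 - 14 = 6
Mesh after 34 steps: gear-0 tooth 12 meets gear-1 tooth 6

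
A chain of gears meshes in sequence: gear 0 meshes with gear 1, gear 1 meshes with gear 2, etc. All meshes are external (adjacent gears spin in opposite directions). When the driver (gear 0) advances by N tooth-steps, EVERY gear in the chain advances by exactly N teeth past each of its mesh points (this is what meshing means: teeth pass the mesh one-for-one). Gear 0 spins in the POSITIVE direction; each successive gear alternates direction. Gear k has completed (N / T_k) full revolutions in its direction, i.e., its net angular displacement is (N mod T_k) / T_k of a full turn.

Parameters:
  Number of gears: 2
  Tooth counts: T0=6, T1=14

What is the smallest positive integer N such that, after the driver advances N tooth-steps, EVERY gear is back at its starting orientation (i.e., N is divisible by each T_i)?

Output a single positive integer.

Gear k returns to start when N is a multiple of T_k.
All gears at start simultaneously when N is a common multiple of [6, 14]; the smallest such N is lcm(6, 14).
Start: lcm = T0 = 6
Fold in T1=14: gcd(6, 14) = 2; lcm(6, 14) = 6 * 14 / 2 = 84 / 2 = 42
Full cycle length = 42

Answer: 42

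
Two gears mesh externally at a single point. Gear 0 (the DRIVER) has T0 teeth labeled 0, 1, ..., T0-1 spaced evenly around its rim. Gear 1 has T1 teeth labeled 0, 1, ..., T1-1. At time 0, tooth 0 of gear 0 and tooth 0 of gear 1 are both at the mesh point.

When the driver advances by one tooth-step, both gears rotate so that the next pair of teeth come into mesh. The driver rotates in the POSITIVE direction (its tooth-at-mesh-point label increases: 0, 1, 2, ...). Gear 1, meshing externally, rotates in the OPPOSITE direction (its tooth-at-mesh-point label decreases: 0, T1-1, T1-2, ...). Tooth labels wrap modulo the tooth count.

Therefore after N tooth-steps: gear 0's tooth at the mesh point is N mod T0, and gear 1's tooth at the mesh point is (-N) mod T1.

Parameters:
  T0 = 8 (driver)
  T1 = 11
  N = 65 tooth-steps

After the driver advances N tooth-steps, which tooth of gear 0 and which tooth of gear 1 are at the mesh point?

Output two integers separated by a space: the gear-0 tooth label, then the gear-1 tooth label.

Answer: 1 1

Derivation:
Gear 0 (driver, T0=8): tooth at mesh = N mod T0
  65 = 8 * 8 + 1, so 65 mod 8 = 1
  gear 0 tooth = 1
Gear 1 (driven, T1=11): tooth at mesh = (-N) mod T1
  65 = 5 * 11 + 10, so 65 mod 11 = 10
  (-65) mod 11 = (-10) mod 11 = 11 - 10 = 1
Mesh after 65 steps: gear-0 tooth 1 meets gear-1 tooth 1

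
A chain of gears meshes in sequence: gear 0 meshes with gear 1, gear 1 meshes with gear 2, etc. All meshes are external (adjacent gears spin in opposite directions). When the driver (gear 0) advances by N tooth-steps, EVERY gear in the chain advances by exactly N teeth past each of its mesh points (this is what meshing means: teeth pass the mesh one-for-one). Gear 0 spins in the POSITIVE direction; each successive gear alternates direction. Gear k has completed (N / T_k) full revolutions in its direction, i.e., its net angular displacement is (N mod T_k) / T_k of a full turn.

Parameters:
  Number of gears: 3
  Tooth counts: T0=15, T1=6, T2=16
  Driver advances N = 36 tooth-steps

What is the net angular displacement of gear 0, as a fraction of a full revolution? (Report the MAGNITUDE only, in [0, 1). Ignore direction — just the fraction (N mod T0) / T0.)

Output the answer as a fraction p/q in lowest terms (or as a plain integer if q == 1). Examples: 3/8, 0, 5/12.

Answer: 2/5

Derivation:
Chain of 3 gears, tooth counts: [15, 6, 16]
  gear 0: T0=15, direction=positive, advance = 36 mod 15 = 6 teeth = 6/15 turn
  gear 1: T1=6, direction=negative, advance = 36 mod 6 = 0 teeth = 0/6 turn
  gear 2: T2=16, direction=positive, advance = 36 mod 16 = 4 teeth = 4/16 turn
Gear 0: 36 mod 15 = 6
Fraction = 6 / 15 = 2/5 (gcd(6,15)=3) = 2/5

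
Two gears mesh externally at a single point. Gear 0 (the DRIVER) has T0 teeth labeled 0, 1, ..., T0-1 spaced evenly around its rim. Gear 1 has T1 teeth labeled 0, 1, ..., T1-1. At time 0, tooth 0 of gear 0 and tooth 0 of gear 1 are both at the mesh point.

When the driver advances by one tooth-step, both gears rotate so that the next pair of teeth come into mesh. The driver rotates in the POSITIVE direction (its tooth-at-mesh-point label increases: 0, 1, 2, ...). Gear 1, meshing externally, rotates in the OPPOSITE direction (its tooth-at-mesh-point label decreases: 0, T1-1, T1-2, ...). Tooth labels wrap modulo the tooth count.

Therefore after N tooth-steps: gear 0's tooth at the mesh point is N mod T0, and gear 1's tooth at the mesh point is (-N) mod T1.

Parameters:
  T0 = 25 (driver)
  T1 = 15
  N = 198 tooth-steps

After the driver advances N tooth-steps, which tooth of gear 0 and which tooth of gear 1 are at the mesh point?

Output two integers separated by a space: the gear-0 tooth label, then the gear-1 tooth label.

Gear 0 (driver, T0=25): tooth at mesh = N mod T0
  198 = 7 * 25 + 23, so 198 mod 25 = 23
  gear 0 tooth = 23
Gear 1 (driven, T1=15): tooth at mesh = (-N) mod T1
  198 = 13 * 15 + 3, so 198 mod 15 = 3
  (-198) mod 15 = (-3) mod 15 = 15 - 3 = 12
Mesh after 198 steps: gear-0 tooth 23 meets gear-1 tooth 12

Answer: 23 12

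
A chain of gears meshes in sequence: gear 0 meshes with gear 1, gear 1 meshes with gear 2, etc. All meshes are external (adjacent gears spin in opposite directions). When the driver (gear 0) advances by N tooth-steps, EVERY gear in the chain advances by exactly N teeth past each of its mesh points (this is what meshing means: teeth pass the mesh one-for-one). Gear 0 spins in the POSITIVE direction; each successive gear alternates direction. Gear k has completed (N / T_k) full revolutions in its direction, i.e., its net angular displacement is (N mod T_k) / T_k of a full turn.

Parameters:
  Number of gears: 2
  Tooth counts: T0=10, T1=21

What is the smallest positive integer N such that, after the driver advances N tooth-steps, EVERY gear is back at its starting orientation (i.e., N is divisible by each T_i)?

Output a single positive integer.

Answer: 210

Derivation:
Gear k returns to start when N is a multiple of T_k.
All gears at start simultaneously when N is a common multiple of [10, 21]; the smallest such N is lcm(10, 21).
Start: lcm = T0 = 10
Fold in T1=21: gcd(10, 21) = 1; lcm(10, 21) = 10 * 21 / 1 = 210 / 1 = 210
Full cycle length = 210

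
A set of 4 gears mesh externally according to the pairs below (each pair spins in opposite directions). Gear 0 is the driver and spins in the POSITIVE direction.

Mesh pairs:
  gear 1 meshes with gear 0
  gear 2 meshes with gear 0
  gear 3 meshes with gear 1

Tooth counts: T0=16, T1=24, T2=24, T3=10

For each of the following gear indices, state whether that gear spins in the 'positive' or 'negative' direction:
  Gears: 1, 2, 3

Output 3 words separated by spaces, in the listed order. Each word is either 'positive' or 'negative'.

Answer: negative negative positive

Derivation:
Gear 0 (driver): positive (depth 0)
  gear 1: meshes with gear 0 -> depth 1 -> negative (opposite of gear 0)
  gear 2: meshes with gear 0 -> depth 1 -> negative (opposite of gear 0)
  gear 3: meshes with gear 1 -> depth 2 -> positive (opposite of gear 1)
Queried indices 1, 2, 3 -> negative, negative, positive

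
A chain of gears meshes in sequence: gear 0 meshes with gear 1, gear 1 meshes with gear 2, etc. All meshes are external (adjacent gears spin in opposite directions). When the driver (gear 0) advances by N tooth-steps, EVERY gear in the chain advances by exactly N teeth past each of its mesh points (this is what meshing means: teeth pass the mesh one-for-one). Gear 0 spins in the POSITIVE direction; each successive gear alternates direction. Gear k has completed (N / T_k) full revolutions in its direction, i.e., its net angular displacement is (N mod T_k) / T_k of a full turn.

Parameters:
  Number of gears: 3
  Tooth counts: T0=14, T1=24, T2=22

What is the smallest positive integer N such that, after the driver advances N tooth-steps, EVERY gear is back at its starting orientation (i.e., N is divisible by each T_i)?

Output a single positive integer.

Gear k returns to start when N is a multiple of T_k.
All gears at start simultaneously when N is a common multiple of [14, 24, 22]; the smallest such N is lcm(14, 24, 22).
Start: lcm = T0 = 14
Fold in T1=24: gcd(14, 24) = 2; lcm(14, 24) = 14 * 24 / 2 = 336 / 2 = 168
Fold in T2=22: gcd(168, 22) = 2; lcm(168, 22) = 168 * 22 / 2 = 3696 / 2 = 1848
Full cycle length = 1848

Answer: 1848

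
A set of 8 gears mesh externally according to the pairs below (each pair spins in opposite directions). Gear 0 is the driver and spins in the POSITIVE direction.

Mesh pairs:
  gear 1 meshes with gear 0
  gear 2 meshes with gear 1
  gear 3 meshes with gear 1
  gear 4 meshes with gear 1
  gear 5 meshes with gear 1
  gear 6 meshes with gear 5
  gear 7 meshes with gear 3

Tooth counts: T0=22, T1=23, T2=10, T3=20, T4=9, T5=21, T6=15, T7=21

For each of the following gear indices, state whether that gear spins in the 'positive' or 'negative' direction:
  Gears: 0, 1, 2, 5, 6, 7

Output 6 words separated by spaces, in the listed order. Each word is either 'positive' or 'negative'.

Answer: positive negative positive positive negative negative

Derivation:
Gear 0 (driver): positive (depth 0)
  gear 1: meshes with gear 0 -> depth 1 -> negative (opposite of gear 0)
  gear 2: meshes with gear 1 -> depth 2 -> positive (opposite of gear 1)
  gear 3: meshes with gear 1 -> depth 2 -> positive (opposite of gear 1)
  gear 4: meshes with gear 1 -> depth 2 -> positive (opposite of gear 1)
  gear 5: meshes with gear 1 -> depth 2 -> positive (opposite of gear 1)
  gear 6: meshes with gear 5 -> depth 3 -> negative (opposite of gear 5)
  gear 7: meshes with gear 3 -> depth 3 -> negative (opposite of gear 3)
Queried indices 0, 1, 2, 5, 6, 7 -> positive, negative, positive, positive, negative, negative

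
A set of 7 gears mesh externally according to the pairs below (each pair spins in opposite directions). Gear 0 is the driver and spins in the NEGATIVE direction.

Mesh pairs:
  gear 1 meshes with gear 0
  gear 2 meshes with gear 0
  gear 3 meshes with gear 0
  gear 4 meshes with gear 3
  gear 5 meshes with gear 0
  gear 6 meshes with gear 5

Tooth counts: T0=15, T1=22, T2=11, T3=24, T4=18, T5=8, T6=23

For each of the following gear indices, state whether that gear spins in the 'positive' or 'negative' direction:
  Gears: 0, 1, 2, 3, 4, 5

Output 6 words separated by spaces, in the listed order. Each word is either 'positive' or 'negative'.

Gear 0 (driver): negative (depth 0)
  gear 1: meshes with gear 0 -> depth 1 -> positive (opposite of gear 0)
  gear 2: meshes with gear 0 -> depth 1 -> positive (opposite of gear 0)
  gear 3: meshes with gear 0 -> depth 1 -> positive (opposite of gear 0)
  gear 4: meshes with gear 3 -> depth 2 -> negative (opposite of gear 3)
  gear 5: meshes with gear 0 -> depth 1 -> positive (opposite of gear 0)
  gear 6: meshes with gear 5 -> depth 2 -> negative (opposite of gear 5)
Queried indices 0, 1, 2, 3, 4, 5 -> negative, positive, positive, positive, negative, positive

Answer: negative positive positive positive negative positive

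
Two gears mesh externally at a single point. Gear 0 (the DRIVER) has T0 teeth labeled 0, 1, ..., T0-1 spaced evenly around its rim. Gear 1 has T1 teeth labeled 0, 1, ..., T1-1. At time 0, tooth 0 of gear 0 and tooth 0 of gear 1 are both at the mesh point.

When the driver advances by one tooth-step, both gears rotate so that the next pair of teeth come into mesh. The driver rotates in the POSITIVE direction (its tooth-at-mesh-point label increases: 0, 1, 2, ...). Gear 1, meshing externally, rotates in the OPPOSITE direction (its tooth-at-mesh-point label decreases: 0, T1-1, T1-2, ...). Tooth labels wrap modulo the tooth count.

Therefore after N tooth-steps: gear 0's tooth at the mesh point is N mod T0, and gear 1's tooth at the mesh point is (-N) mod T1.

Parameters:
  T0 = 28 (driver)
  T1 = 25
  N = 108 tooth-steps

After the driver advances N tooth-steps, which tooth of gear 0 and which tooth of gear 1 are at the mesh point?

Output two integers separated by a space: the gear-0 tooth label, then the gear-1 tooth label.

Answer: 24 17

Derivation:
Gear 0 (driver, T0=28): tooth at mesh = N mod T0
  108 = 3 * 28 + 24, so 108 mod 28 = 24
  gear 0 tooth = 24
Gear 1 (driven, T1=25): tooth at mesh = (-N) mod T1
  108 = 4 * 25 + 8, so 108 mod 25 = 8
  (-108) mod 25 = (-8) mod 25 = 25 - 8 = 17
Mesh after 108 steps: gear-0 tooth 24 meets gear-1 tooth 17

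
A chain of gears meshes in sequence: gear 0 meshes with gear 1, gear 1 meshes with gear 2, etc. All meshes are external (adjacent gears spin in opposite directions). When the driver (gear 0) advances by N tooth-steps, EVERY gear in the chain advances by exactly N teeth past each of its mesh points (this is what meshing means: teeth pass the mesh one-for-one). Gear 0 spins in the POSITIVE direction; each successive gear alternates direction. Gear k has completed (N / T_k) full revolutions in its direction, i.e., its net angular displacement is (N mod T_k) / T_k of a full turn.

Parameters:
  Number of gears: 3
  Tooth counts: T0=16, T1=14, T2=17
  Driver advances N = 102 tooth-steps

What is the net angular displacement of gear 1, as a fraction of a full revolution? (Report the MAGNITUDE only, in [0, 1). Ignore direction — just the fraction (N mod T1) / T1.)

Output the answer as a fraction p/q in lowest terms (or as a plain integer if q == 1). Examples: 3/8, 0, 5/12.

Answer: 2/7

Derivation:
Chain of 3 gears, tooth counts: [16, 14, 17]
  gear 0: T0=16, direction=positive, advance = 102 mod 16 = 6 teeth = 6/16 turn
  gear 1: T1=14, direction=negative, advance = 102 mod 14 = 4 teeth = 4/14 turn
  gear 2: T2=17, direction=positive, advance = 102 mod 17 = 0 teeth = 0/17 turn
Gear 1: 102 mod 14 = 4
Fraction = 4 / 14 = 2/7 (gcd(4,14)=2) = 2/7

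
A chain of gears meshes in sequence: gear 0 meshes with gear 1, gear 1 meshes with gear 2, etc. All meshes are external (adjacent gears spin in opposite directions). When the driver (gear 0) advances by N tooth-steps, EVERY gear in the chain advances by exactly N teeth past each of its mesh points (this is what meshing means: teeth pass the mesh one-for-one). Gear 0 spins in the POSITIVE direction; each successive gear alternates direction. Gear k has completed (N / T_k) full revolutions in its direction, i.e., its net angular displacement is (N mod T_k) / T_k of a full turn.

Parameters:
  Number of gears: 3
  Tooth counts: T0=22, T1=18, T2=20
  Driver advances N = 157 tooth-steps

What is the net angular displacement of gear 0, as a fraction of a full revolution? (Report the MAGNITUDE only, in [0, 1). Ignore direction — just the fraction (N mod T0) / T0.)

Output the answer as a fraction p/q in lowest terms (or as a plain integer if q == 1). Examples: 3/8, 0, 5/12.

Answer: 3/22

Derivation:
Chain of 3 gears, tooth counts: [22, 18, 20]
  gear 0: T0=22, direction=positive, advance = 157 mod 22 = 3 teeth = 3/22 turn
  gear 1: T1=18, direction=negative, advance = 157 mod 18 = 13 teeth = 13/18 turn
  gear 2: T2=20, direction=positive, advance = 157 mod 20 = 17 teeth = 17/20 turn
Gear 0: 157 mod 22 = 3
Fraction = 3 / 22 = 3/22 (gcd(3,22)=1) = 3/22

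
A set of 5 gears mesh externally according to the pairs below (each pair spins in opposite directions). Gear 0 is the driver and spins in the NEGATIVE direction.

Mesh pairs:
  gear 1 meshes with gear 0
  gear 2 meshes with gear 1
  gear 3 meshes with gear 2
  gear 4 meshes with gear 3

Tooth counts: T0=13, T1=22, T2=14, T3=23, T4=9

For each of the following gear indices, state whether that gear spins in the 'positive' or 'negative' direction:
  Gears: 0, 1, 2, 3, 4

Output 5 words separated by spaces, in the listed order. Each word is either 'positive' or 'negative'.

Answer: negative positive negative positive negative

Derivation:
Gear 0 (driver): negative (depth 0)
  gear 1: meshes with gear 0 -> depth 1 -> positive (opposite of gear 0)
  gear 2: meshes with gear 1 -> depth 2 -> negative (opposite of gear 1)
  gear 3: meshes with gear 2 -> depth 3 -> positive (opposite of gear 2)
  gear 4: meshes with gear 3 -> depth 4 -> negative (opposite of gear 3)
Queried indices 0, 1, 2, 3, 4 -> negative, positive, negative, positive, negative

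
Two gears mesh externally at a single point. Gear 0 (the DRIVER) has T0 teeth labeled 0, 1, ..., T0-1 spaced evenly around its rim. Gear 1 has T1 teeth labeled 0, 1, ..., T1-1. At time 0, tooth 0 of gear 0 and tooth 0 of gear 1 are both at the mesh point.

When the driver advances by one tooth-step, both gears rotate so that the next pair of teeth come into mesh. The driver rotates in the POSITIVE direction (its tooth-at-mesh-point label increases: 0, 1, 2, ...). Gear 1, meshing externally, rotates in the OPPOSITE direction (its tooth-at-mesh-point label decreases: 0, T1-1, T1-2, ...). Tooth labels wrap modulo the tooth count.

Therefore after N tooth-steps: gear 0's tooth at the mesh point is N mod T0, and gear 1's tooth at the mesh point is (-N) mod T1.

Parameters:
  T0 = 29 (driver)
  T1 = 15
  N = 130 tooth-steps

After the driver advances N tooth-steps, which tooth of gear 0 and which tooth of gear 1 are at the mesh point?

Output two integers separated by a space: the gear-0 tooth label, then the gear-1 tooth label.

Gear 0 (driver, T0=29): tooth at mesh = N mod T0
  130 = 4 * 29 + 14, so 130 mod 29 = 14
  gear 0 tooth = 14
Gear 1 (driven, T1=15): tooth at mesh = (-N) mod T1
  130 = 8 * 15 + 10, so 130 mod 15 = 10
  (-130) mod 15 = (-10) mod 15 = 15 - 10 = 5
Mesh after 130 steps: gear-0 tooth 14 meets gear-1 tooth 5

Answer: 14 5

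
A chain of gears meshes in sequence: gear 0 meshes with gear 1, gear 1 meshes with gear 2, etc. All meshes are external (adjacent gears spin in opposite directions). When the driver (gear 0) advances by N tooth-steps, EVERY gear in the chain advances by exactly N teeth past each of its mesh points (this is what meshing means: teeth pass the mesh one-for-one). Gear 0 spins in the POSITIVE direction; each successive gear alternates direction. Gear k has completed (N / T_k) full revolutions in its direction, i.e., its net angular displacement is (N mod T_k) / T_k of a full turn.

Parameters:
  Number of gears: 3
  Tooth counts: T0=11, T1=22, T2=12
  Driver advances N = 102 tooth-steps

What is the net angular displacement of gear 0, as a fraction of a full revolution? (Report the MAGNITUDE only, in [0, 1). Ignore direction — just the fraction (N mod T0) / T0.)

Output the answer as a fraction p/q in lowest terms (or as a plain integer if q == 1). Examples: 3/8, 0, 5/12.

Chain of 3 gears, tooth counts: [11, 22, 12]
  gear 0: T0=11, direction=positive, advance = 102 mod 11 = 3 teeth = 3/11 turn
  gear 1: T1=22, direction=negative, advance = 102 mod 22 = 14 teeth = 14/22 turn
  gear 2: T2=12, direction=positive, advance = 102 mod 12 = 6 teeth = 6/12 turn
Gear 0: 102 mod 11 = 3
Fraction = 3 / 11 = 3/11 (gcd(3,11)=1) = 3/11

Answer: 3/11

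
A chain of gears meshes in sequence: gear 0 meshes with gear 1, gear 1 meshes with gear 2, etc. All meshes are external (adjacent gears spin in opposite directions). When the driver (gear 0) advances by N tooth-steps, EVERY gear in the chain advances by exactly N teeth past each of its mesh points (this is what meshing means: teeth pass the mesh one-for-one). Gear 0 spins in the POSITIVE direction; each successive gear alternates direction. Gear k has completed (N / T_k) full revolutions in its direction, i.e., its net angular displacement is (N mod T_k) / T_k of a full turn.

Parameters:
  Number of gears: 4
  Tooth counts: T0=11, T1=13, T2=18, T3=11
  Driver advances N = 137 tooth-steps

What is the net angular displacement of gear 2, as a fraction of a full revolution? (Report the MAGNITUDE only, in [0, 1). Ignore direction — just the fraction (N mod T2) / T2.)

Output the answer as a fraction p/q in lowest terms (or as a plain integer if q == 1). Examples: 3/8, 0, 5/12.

Answer: 11/18

Derivation:
Chain of 4 gears, tooth counts: [11, 13, 18, 11]
  gear 0: T0=11, direction=positive, advance = 137 mod 11 = 5 teeth = 5/11 turn
  gear 1: T1=13, direction=negative, advance = 137 mod 13 = 7 teeth = 7/13 turn
  gear 2: T2=18, direction=positive, advance = 137 mod 18 = 11 teeth = 11/18 turn
  gear 3: T3=11, direction=negative, advance = 137 mod 11 = 5 teeth = 5/11 turn
Gear 2: 137 mod 18 = 11
Fraction = 11 / 18 = 11/18 (gcd(11,18)=1) = 11/18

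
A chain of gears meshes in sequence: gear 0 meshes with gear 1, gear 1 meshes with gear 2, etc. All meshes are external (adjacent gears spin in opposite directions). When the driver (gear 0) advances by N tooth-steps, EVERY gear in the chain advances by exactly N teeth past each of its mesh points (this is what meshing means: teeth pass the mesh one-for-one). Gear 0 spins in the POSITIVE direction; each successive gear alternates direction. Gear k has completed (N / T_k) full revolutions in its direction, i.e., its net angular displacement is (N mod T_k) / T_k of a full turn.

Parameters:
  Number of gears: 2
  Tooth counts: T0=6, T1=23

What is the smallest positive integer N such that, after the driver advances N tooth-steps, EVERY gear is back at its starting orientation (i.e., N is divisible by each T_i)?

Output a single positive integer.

Gear k returns to start when N is a multiple of T_k.
All gears at start simultaneously when N is a common multiple of [6, 23]; the smallest such N is lcm(6, 23).
Start: lcm = T0 = 6
Fold in T1=23: gcd(6, 23) = 1; lcm(6, 23) = 6 * 23 / 1 = 138 / 1 = 138
Full cycle length = 138

Answer: 138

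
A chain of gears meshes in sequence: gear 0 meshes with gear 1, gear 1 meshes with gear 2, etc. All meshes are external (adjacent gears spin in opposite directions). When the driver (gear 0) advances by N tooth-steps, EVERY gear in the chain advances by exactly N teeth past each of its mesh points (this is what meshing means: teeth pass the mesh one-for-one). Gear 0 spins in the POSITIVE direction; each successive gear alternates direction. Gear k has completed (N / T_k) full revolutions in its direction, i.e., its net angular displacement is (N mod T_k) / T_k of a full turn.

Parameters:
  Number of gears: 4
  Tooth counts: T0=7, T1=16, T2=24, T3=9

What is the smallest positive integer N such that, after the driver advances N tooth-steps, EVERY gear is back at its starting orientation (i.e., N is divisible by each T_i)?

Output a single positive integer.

Gear k returns to start when N is a multiple of T_k.
All gears at start simultaneously when N is a common multiple of [7, 16, 24, 9]; the smallest such N is lcm(7, 16, 24, 9).
Start: lcm = T0 = 7
Fold in T1=16: gcd(7, 16) = 1; lcm(7, 16) = 7 * 16 / 1 = 112 / 1 = 112
Fold in T2=24: gcd(112, 24) = 8; lcm(112, 24) = 112 * 24 / 8 = 2688 / 8 = 336
Fold in T3=9: gcd(336, 9) = 3; lcm(336, 9) = 336 * 9 / 3 = 3024 / 3 = 1008
Full cycle length = 1008

Answer: 1008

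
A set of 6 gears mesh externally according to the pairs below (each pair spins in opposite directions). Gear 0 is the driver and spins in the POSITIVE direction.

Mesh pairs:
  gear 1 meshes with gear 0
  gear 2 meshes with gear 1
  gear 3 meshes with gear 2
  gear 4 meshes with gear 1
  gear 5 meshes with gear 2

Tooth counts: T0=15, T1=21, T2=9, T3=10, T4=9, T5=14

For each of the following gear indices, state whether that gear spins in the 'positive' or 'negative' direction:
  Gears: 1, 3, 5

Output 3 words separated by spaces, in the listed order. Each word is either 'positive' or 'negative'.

Answer: negative negative negative

Derivation:
Gear 0 (driver): positive (depth 0)
  gear 1: meshes with gear 0 -> depth 1 -> negative (opposite of gear 0)
  gear 2: meshes with gear 1 -> depth 2 -> positive (opposite of gear 1)
  gear 3: meshes with gear 2 -> depth 3 -> negative (opposite of gear 2)
  gear 4: meshes with gear 1 -> depth 2 -> positive (opposite of gear 1)
  gear 5: meshes with gear 2 -> depth 3 -> negative (opposite of gear 2)
Queried indices 1, 3, 5 -> negative, negative, negative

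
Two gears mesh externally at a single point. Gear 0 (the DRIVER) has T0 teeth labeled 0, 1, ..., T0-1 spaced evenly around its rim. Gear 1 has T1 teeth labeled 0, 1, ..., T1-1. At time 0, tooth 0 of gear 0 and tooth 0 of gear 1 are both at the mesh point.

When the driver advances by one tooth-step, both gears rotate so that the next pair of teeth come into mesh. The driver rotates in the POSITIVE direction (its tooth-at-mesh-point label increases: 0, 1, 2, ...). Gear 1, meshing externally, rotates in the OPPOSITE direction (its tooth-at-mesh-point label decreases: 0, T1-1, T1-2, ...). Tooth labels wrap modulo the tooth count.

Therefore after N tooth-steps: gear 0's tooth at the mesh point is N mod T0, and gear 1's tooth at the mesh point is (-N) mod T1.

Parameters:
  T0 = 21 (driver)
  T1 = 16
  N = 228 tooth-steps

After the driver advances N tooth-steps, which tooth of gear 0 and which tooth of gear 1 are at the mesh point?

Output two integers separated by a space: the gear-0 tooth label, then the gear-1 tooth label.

Answer: 18 12

Derivation:
Gear 0 (driver, T0=21): tooth at mesh = N mod T0
  228 = 10 * 21 + 18, so 228 mod 21 = 18
  gear 0 tooth = 18
Gear 1 (driven, T1=16): tooth at mesh = (-N) mod T1
  228 = 14 * 16 + 4, so 228 mod 16 = 4
  (-228) mod 16 = (-4) mod 16 = 16 - 4 = 12
Mesh after 228 steps: gear-0 tooth 18 meets gear-1 tooth 12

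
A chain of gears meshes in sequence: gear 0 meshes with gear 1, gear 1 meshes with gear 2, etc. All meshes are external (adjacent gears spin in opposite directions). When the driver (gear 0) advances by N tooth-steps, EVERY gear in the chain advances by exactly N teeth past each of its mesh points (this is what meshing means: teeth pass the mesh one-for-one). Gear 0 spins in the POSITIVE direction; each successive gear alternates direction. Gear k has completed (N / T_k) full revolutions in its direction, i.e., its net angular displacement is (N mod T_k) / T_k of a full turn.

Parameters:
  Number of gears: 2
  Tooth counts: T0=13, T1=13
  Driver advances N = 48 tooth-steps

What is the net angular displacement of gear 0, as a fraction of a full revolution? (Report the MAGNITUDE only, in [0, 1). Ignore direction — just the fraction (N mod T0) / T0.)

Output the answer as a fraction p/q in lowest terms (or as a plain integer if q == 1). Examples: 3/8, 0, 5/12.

Chain of 2 gears, tooth counts: [13, 13]
  gear 0: T0=13, direction=positive, advance = 48 mod 13 = 9 teeth = 9/13 turn
  gear 1: T1=13, direction=negative, advance = 48 mod 13 = 9 teeth = 9/13 turn
Gear 0: 48 mod 13 = 9
Fraction = 9 / 13 = 9/13 (gcd(9,13)=1) = 9/13

Answer: 9/13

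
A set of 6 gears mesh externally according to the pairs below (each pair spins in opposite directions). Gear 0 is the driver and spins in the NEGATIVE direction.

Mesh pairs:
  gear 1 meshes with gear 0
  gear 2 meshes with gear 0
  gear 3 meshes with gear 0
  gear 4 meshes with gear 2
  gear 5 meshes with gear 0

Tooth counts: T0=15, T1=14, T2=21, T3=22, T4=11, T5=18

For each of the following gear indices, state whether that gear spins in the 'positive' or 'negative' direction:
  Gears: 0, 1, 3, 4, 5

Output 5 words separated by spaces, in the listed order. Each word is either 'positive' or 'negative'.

Answer: negative positive positive negative positive

Derivation:
Gear 0 (driver): negative (depth 0)
  gear 1: meshes with gear 0 -> depth 1 -> positive (opposite of gear 0)
  gear 2: meshes with gear 0 -> depth 1 -> positive (opposite of gear 0)
  gear 3: meshes with gear 0 -> depth 1 -> positive (opposite of gear 0)
  gear 4: meshes with gear 2 -> depth 2 -> negative (opposite of gear 2)
  gear 5: meshes with gear 0 -> depth 1 -> positive (opposite of gear 0)
Queried indices 0, 1, 3, 4, 5 -> negative, positive, positive, negative, positive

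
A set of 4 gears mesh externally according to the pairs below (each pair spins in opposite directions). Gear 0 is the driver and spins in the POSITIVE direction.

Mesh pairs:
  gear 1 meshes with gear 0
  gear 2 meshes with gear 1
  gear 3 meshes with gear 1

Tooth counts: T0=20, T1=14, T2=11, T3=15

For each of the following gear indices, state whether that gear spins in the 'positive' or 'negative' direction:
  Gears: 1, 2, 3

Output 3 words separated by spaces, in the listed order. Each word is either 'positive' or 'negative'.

Answer: negative positive positive

Derivation:
Gear 0 (driver): positive (depth 0)
  gear 1: meshes with gear 0 -> depth 1 -> negative (opposite of gear 0)
  gear 2: meshes with gear 1 -> depth 2 -> positive (opposite of gear 1)
  gear 3: meshes with gear 1 -> depth 2 -> positive (opposite of gear 1)
Queried indices 1, 2, 3 -> negative, positive, positive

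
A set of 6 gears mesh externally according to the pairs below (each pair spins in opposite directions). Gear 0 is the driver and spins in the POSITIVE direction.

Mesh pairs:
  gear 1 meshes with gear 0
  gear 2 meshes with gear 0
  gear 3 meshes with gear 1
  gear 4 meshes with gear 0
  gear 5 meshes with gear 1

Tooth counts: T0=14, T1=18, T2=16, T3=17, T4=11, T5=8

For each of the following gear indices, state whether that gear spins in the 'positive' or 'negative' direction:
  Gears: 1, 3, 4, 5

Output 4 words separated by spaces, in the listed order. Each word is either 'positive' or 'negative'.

Answer: negative positive negative positive

Derivation:
Gear 0 (driver): positive (depth 0)
  gear 1: meshes with gear 0 -> depth 1 -> negative (opposite of gear 0)
  gear 2: meshes with gear 0 -> depth 1 -> negative (opposite of gear 0)
  gear 3: meshes with gear 1 -> depth 2 -> positive (opposite of gear 1)
  gear 4: meshes with gear 0 -> depth 1 -> negative (opposite of gear 0)
  gear 5: meshes with gear 1 -> depth 2 -> positive (opposite of gear 1)
Queried indices 1, 3, 4, 5 -> negative, positive, negative, positive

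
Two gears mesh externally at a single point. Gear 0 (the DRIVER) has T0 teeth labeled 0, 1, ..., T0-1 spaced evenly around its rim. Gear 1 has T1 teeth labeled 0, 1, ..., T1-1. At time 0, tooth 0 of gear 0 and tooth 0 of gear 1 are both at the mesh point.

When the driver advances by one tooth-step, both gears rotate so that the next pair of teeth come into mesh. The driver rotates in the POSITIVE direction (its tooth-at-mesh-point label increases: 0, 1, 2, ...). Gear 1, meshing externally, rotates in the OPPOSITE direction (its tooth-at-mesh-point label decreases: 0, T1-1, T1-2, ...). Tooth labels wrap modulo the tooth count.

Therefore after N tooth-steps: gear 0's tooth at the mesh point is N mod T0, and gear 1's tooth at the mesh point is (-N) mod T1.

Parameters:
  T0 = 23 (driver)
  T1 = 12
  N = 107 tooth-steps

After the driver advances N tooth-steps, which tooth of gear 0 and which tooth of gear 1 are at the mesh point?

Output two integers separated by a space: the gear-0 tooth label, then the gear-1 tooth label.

Gear 0 (driver, T0=23): tooth at mesh = N mod T0
  107 = 4 * 23 + 15, so 107 mod 23 = 15
  gear 0 tooth = 15
Gear 1 (driven, T1=12): tooth at mesh = (-N) mod T1
  107 = 8 * 12 + 11, so 107 mod 12 = 11
  (-107) mod 12 = (-11) mod 12 = 12 - 11 = 1
Mesh after 107 steps: gear-0 tooth 15 meets gear-1 tooth 1

Answer: 15 1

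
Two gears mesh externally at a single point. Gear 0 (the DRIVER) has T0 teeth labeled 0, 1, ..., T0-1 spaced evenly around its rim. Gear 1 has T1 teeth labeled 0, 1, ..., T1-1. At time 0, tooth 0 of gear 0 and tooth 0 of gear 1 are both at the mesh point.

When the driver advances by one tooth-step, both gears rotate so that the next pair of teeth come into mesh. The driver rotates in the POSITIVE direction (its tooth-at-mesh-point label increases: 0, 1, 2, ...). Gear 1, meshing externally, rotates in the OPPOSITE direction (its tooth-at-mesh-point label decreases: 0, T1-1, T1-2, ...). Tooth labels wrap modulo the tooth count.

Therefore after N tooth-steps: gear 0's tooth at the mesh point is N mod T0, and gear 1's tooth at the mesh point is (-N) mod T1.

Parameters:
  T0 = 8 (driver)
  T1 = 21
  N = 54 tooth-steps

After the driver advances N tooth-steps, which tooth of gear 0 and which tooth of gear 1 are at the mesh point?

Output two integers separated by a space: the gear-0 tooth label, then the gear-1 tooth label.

Gear 0 (driver, T0=8): tooth at mesh = N mod T0
  54 = 6 * 8 + 6, so 54 mod 8 = 6
  gear 0 tooth = 6
Gear 1 (driven, T1=21): tooth at mesh = (-N) mod T1
  54 = 2 * 21 + 12, so 54 mod 21 = 12
  (-54) mod 21 = (-12) mod 21 = 21 - 12 = 9
Mesh after 54 steps: gear-0 tooth 6 meets gear-1 tooth 9

Answer: 6 9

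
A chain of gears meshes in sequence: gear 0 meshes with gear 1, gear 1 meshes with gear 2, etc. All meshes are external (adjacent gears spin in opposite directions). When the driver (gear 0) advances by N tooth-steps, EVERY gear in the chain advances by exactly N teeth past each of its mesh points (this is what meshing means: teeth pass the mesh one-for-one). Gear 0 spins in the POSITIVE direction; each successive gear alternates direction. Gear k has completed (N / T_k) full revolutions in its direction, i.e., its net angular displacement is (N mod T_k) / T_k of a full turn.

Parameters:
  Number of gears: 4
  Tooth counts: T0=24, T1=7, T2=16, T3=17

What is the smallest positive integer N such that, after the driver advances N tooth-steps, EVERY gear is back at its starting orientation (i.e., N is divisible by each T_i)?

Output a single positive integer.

Gear k returns to start when N is a multiple of T_k.
All gears at start simultaneously when N is a common multiple of [24, 7, 16, 17]; the smallest such N is lcm(24, 7, 16, 17).
Start: lcm = T0 = 24
Fold in T1=7: gcd(24, 7) = 1; lcm(24, 7) = 24 * 7 / 1 = 168 / 1 = 168
Fold in T2=16: gcd(168, 16) = 8; lcm(168, 16) = 168 * 16 / 8 = 2688 / 8 = 336
Fold in T3=17: gcd(336, 17) = 1; lcm(336, 17) = 336 * 17 / 1 = 5712 / 1 = 5712
Full cycle length = 5712

Answer: 5712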